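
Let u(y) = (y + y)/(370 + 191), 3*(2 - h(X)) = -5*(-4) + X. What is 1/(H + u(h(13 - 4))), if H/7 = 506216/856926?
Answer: 11446083/47018350 ≈ 0.24344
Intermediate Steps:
h(X) = -14/3 - X/3 (h(X) = 2 - (-5*(-4) + X)/3 = 2 - (20 + X)/3 = 2 + (-20/3 - X/3) = -14/3 - X/3)
u(y) = 2*y/561 (u(y) = (2*y)/561 = (2*y)*(1/561) = 2*y/561)
H = 253108/61209 (H = 7*(506216/856926) = 7*(506216*(1/856926)) = 7*(253108/428463) = 253108/61209 ≈ 4.1351)
1/(H + u(h(13 - 4))) = 1/(253108/61209 + 2*(-14/3 - (13 - 4)/3)/561) = 1/(253108/61209 + 2*(-14/3 - 1/3*9)/561) = 1/(253108/61209 + 2*(-14/3 - 3)/561) = 1/(253108/61209 + (2/561)*(-23/3)) = 1/(253108/61209 - 46/1683) = 1/(47018350/11446083) = 11446083/47018350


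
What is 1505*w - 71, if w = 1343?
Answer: 2021144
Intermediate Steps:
1505*w - 71 = 1505*1343 - 71 = 2021215 - 71 = 2021144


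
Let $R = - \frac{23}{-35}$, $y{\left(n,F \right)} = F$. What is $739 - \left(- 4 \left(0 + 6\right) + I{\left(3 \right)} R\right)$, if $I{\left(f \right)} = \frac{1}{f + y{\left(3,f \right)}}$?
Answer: $\frac{160207}{210} \approx 762.89$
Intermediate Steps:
$I{\left(f \right)} = \frac{1}{2 f}$ ($I{\left(f \right)} = \frac{1}{f + f} = \frac{1}{2 f}$)
$R = \frac{23}{35}$ ($R = \left(-23\right) \left(- \frac{1}{35}\right) = \frac{23}{35} \approx 0.65714$)
$739 - \left(- 4 \left(0 + 6\right) + I{\left(3 \right)} R\right) = 739 - \left(- 4 \left(0 + 6\right) + \frac{1}{2 \cdot 3} \cdot \frac{23}{35}\right) = 739 - \left(\left(-4\right) 6 + \frac{1}{2} \cdot \frac{1}{3} \cdot \frac{23}{35}\right) = 739 - \left(-24 + \frac{1}{6} \cdot \frac{23}{35}\right) = 739 - \left(-24 + \frac{23}{210}\right) = 739 - - \frac{5017}{210} = 739 + \frac{5017}{210} = \frac{160207}{210}$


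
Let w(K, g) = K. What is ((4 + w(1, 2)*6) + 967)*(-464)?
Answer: -453328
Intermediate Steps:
((4 + w(1, 2)*6) + 967)*(-464) = ((4 + 1*6) + 967)*(-464) = ((4 + 6) + 967)*(-464) = (10 + 967)*(-464) = 977*(-464) = -453328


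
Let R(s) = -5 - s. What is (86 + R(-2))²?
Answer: 6889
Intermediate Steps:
(86 + R(-2))² = (86 + (-5 - 1*(-2)))² = (86 + (-5 + 2))² = (86 - 3)² = 83² = 6889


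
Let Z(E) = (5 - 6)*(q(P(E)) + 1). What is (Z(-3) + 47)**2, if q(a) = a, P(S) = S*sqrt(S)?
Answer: 2089 + 276*I*sqrt(3) ≈ 2089.0 + 478.05*I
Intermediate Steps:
P(S) = S**(3/2)
Z(E) = -1 - E**(3/2) (Z(E) = (5 - 6)*(E**(3/2) + 1) = -(1 + E**(3/2)) = -1 - E**(3/2))
(Z(-3) + 47)**2 = ((-1 - (-3)**(3/2)) + 47)**2 = ((-1 - (-3)*I*sqrt(3)) + 47)**2 = ((-1 + 3*I*sqrt(3)) + 47)**2 = (46 + 3*I*sqrt(3))**2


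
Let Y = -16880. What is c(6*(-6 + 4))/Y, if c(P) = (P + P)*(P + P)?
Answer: -36/1055 ≈ -0.034123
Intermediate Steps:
c(P) = 4*P² (c(P) = (2*P)*(2*P) = 4*P²)
c(6*(-6 + 4))/Y = (4*(6*(-6 + 4))²)/(-16880) = (4*(6*(-2))²)*(-1/16880) = (4*(-12)²)*(-1/16880) = (4*144)*(-1/16880) = 576*(-1/16880) = -36/1055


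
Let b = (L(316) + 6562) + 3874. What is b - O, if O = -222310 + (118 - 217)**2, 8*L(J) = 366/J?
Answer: 281802663/1264 ≈ 2.2295e+5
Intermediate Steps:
L(J) = 183/(4*J) (L(J) = (366/J)/8 = 183/(4*J))
O = -212509 (O = -222310 + (-99)**2 = -222310 + 9801 = -212509)
b = 13191287/1264 (b = ((183/4)/316 + 6562) + 3874 = ((183/4)*(1/316) + 6562) + 3874 = (183/1264 + 6562) + 3874 = 8294551/1264 + 3874 = 13191287/1264 ≈ 10436.)
b - O = 13191287/1264 - 1*(-212509) = 13191287/1264 + 212509 = 281802663/1264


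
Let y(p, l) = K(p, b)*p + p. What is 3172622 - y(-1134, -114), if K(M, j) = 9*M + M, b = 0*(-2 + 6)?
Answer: -9685804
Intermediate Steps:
b = 0 (b = 0*4 = 0)
K(M, j) = 10*M
y(p, l) = p + 10*p**2 (y(p, l) = (10*p)*p + p = 10*p**2 + p = p + 10*p**2)
3172622 - y(-1134, -114) = 3172622 - (-1134)*(1 + 10*(-1134)) = 3172622 - (-1134)*(1 - 11340) = 3172622 - (-1134)*(-11339) = 3172622 - 1*12858426 = 3172622 - 12858426 = -9685804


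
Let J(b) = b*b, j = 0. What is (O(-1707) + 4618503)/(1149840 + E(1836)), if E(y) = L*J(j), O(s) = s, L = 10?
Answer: 384733/95820 ≈ 4.0152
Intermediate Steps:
J(b) = b²
E(y) = 0 (E(y) = 10*0² = 10*0 = 0)
(O(-1707) + 4618503)/(1149840 + E(1836)) = (-1707 + 4618503)/(1149840 + 0) = 4616796/1149840 = 4616796*(1/1149840) = 384733/95820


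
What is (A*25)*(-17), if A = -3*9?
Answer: 11475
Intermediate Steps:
A = -27
(A*25)*(-17) = -27*25*(-17) = -675*(-17) = 11475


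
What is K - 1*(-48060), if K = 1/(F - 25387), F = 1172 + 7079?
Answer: 823556159/17136 ≈ 48060.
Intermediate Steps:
F = 8251
K = -1/17136 (K = 1/(8251 - 25387) = 1/(-17136) = -1/17136 ≈ -5.8357e-5)
K - 1*(-48060) = -1/17136 - 1*(-48060) = -1/17136 + 48060 = 823556159/17136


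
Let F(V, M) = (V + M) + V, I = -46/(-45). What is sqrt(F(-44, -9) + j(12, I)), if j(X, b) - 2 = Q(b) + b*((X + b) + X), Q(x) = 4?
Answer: I*sqrt(132479)/45 ≈ 8.0884*I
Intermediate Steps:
I = 46/45 (I = -46*(-1/45) = 46/45 ≈ 1.0222)
F(V, M) = M + 2*V (F(V, M) = (M + V) + V = M + 2*V)
j(X, b) = 6 + b*(b + 2*X) (j(X, b) = 2 + (4 + b*((X + b) + X)) = 2 + (4 + b*(b + 2*X)) = 6 + b*(b + 2*X))
sqrt(F(-44, -9) + j(12, I)) = sqrt((-9 + 2*(-44)) + (6 + (46/45)**2 + 2*12*(46/45))) = sqrt((-9 - 88) + (6 + 2116/2025 + 368/15)) = sqrt(-97 + 63946/2025) = sqrt(-132479/2025) = I*sqrt(132479)/45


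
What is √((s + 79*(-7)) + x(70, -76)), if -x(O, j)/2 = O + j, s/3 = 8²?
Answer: I*√349 ≈ 18.682*I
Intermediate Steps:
s = 192 (s = 3*8² = 3*64 = 192)
x(O, j) = -2*O - 2*j (x(O, j) = -2*(O + j) = -2*O - 2*j)
√((s + 79*(-7)) + x(70, -76)) = √((192 + 79*(-7)) + (-2*70 - 2*(-76))) = √((192 - 553) + (-140 + 152)) = √(-361 + 12) = √(-349) = I*√349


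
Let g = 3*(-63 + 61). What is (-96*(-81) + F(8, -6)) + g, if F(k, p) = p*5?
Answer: 7740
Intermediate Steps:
F(k, p) = 5*p
g = -6 (g = 3*(-2) = -6)
(-96*(-81) + F(8, -6)) + g = (-96*(-81) + 5*(-6)) - 6 = (7776 - 30) - 6 = 7746 - 6 = 7740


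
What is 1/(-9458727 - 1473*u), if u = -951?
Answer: -1/8057904 ≈ -1.2410e-7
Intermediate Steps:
1/(-9458727 - 1473*u) = 1/(-9458727 - 1473*(-951)) = 1/(-9458727 + 1400823) = 1/(-8057904) = -1/8057904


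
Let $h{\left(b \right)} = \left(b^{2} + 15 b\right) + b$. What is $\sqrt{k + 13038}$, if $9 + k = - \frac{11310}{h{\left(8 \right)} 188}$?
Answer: $\frac{\sqrt{7367774426}}{752} \approx 114.14$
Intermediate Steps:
$h{\left(b \right)} = b^{2} + 16 b$
$k = - \frac{56029}{6016}$ ($k = -9 - \frac{11310}{8 \left(16 + 8\right) 188} = -9 - \frac{11310}{8 \cdot 24 \cdot 188} = -9 - \frac{11310}{192 \cdot 188} = -9 - \frac{11310}{36096} = -9 - \frac{1885}{6016} = - \frac{56029}{6016} \approx -9.3133$)
$\sqrt{k + 13038} = \sqrt{- \frac{56029}{6016} + 13038} = \sqrt{\frac{78380579}{6016}} = \frac{\sqrt{7367774426}}{752}$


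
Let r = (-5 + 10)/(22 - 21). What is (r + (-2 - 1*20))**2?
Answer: 289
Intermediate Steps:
r = 5 (r = 5/1 = 5*1 = 5)
(r + (-2 - 1*20))**2 = (5 + (-2 - 1*20))**2 = (5 + (-2 - 20))**2 = (5 - 22)**2 = (-17)**2 = 289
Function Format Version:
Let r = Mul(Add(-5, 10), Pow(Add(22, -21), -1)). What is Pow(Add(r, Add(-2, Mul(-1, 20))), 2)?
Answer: 289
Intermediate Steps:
r = 5 (r = Mul(5, Pow(1, -1)) = Mul(5, 1) = 5)
Pow(Add(r, Add(-2, Mul(-1, 20))), 2) = Pow(Add(5, Add(-2, Mul(-1, 20))), 2) = Pow(Add(5, Add(-2, -20)), 2) = Pow(Add(5, -22), 2) = Pow(-17, 2) = 289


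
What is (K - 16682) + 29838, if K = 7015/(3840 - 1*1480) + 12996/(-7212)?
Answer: 3732320859/283672 ≈ 13157.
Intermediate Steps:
K = 332027/283672 (K = 7015/(3840 - 1480) + 12996*(-1/7212) = 7015/2360 - 1083/601 = 7015*(1/2360) - 1083/601 = 1403/472 - 1083/601 = 332027/283672 ≈ 1.1705)
(K - 16682) + 29838 = (332027/283672 - 16682) + 29838 = -4731884277/283672 + 29838 = 3732320859/283672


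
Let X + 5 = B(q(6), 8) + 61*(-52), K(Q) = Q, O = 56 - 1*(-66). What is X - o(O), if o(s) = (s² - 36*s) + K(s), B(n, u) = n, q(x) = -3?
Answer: -13794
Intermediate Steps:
O = 122 (O = 56 + 66 = 122)
o(s) = s² - 35*s (o(s) = (s² - 36*s) + s = s² - 35*s)
X = -3180 (X = -5 + (-3 + 61*(-52)) = -5 + (-3 - 3172) = -5 - 3175 = -3180)
X - o(O) = -3180 - 122*(-35 + 122) = -3180 - 122*87 = -3180 - 1*10614 = -3180 - 10614 = -13794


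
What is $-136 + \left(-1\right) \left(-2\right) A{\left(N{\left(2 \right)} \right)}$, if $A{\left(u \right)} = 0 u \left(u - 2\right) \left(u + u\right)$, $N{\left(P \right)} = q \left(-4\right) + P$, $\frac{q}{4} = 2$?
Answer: $-136$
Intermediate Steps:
$q = 8$ ($q = 4 \cdot 2 = 8$)
$N{\left(P \right)} = -32 + P$ ($N{\left(P \right)} = 8 \left(-4\right) + P = -32 + P$)
$A{\left(u \right)} = 0$ ($A{\left(u \right)} = 0 \left(-2 + u\right) 2 u = 0 \cdot 2 u \left(-2 + u\right) = 0$)
$-136 + \left(-1\right) \left(-2\right) A{\left(N{\left(2 \right)} \right)} = -136 + \left(-1\right) \left(-2\right) 0 = -136 + 2 \cdot 0 = -136 + 0 = -136$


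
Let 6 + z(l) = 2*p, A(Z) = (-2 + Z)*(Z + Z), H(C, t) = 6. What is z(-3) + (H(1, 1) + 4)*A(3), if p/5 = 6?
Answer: 114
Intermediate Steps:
p = 30 (p = 5*6 = 30)
A(Z) = 2*Z*(-2 + Z) (A(Z) = (-2 + Z)*(2*Z) = 2*Z*(-2 + Z))
z(l) = 54 (z(l) = -6 + 2*30 = -6 + 60 = 54)
z(-3) + (H(1, 1) + 4)*A(3) = 54 + (6 + 4)*(2*3*(-2 + 3)) = 54 + 10*(2*3*1) = 54 + 10*6 = 54 + 60 = 114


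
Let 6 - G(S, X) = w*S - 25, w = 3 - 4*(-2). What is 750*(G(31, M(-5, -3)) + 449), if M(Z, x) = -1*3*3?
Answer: 104250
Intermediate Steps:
M(Z, x) = -9 (M(Z, x) = -3*3 = -9)
w = 11 (w = 3 + 8 = 11)
G(S, X) = 31 - 11*S (G(S, X) = 6 - (11*S - 25) = 6 - (-25 + 11*S) = 6 + (25 - 11*S) = 31 - 11*S)
750*(G(31, M(-5, -3)) + 449) = 750*((31 - 11*31) + 449) = 750*((31 - 341) + 449) = 750*(-310 + 449) = 750*139 = 104250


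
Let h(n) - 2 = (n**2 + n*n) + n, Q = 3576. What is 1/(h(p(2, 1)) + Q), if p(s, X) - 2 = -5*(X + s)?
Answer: 1/3903 ≈ 0.00025621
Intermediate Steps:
p(s, X) = 2 - 5*X - 5*s (p(s, X) = 2 - 5*(X + s) = 2 + (-5*X - 5*s) = 2 - 5*X - 5*s)
h(n) = 2 + n + 2*n**2 (h(n) = 2 + ((n**2 + n*n) + n) = 2 + ((n**2 + n**2) + n) = 2 + (2*n**2 + n) = 2 + (n + 2*n**2) = 2 + n + 2*n**2)
1/(h(p(2, 1)) + Q) = 1/((2 + (2 - 5*1 - 5*2) + 2*(2 - 5*1 - 5*2)**2) + 3576) = 1/((2 + (2 - 5 - 10) + 2*(2 - 5 - 10)**2) + 3576) = 1/((2 - 13 + 2*(-13)**2) + 3576) = 1/((2 - 13 + 2*169) + 3576) = 1/((2 - 13 + 338) + 3576) = 1/(327 + 3576) = 1/3903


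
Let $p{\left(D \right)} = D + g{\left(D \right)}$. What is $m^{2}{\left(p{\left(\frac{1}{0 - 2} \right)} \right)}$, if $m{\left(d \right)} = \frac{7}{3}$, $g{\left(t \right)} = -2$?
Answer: $\frac{49}{9} \approx 5.4444$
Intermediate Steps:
$p{\left(D \right)} = -2 + D$ ($p{\left(D \right)} = D - 2 = -2 + D$)
$m{\left(d \right)} = \frac{7}{3}$ ($m{\left(d \right)} = 7 \cdot \frac{1}{3} = \frac{7}{3}$)
$m^{2}{\left(p{\left(\frac{1}{0 - 2} \right)} \right)} = \left(\frac{7}{3}\right)^{2} = \frac{49}{9}$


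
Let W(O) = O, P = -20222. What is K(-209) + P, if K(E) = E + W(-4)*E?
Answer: -19595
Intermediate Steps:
K(E) = -3*E (K(E) = E - 4*E = -3*E)
K(-209) + P = -3*(-209) - 20222 = 627 - 20222 = -19595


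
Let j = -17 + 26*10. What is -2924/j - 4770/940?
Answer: -390767/22842 ≈ -17.107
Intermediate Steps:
j = 243 (j = -17 + 260 = 243)
-2924/j - 4770/940 = -2924/243 - 4770/940 = -2924*1/243 - 4770*1/940 = -2924/243 - 477/94 = -390767/22842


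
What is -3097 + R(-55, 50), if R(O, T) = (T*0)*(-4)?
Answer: -3097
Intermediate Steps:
R(O, T) = 0 (R(O, T) = 0*(-4) = 0)
-3097 + R(-55, 50) = -3097 + 0 = -3097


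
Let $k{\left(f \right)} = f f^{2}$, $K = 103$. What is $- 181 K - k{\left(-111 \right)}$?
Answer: $1348988$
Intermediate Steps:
$k{\left(f \right)} = f^{3}$
$- 181 K - k{\left(-111 \right)} = \left(-181\right) 103 - \left(-111\right)^{3} = -18643 - -1367631 = -18643 + 1367631 = 1348988$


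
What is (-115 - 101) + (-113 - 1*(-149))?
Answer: -180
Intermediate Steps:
(-115 - 101) + (-113 - 1*(-149)) = -216 + (-113 + 149) = -216 + 36 = -180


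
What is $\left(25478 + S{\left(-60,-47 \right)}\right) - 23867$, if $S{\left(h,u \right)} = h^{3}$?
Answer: $-214389$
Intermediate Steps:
$\left(25478 + S{\left(-60,-47 \right)}\right) - 23867 = \left(25478 + \left(-60\right)^{3}\right) - 23867 = \left(25478 - 216000\right) - 23867 = -190522 - 23867 = -214389$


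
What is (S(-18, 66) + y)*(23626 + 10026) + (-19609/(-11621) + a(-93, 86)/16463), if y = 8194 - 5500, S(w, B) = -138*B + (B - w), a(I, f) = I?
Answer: -40753702068792466/191316523 ≈ -2.1302e+8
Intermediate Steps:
S(w, B) = -w - 137*B
y = 2694
(S(-18, 66) + y)*(23626 + 10026) + (-19609/(-11621) + a(-93, 86)/16463) = ((-1*(-18) - 137*66) + 2694)*(23626 + 10026) + (-19609/(-11621) - 93/16463) = ((18 - 9042) + 2694)*33652 + (-19609*(-1/11621) - 93*1/16463) = (-9024 + 2694)*33652 + (19609/11621 - 93/16463) = -6330*33652 + 321742214/191316523 = -213017160 + 321742214/191316523 = -40753702068792466/191316523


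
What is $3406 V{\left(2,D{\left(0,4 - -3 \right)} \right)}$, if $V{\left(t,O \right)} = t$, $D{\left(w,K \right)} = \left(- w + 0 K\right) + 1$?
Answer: $6812$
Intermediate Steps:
$D{\left(w,K \right)} = 1 - w$ ($D{\left(w,K \right)} = \left(- w + 0\right) + 1 = - w + 1 = 1 - w$)
$3406 V{\left(2,D{\left(0,4 - -3 \right)} \right)} = 3406 \cdot 2 = 6812$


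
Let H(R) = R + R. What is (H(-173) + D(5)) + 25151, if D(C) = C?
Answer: 24810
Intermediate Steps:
H(R) = 2*R
(H(-173) + D(5)) + 25151 = (2*(-173) + 5) + 25151 = (-346 + 5) + 25151 = -341 + 25151 = 24810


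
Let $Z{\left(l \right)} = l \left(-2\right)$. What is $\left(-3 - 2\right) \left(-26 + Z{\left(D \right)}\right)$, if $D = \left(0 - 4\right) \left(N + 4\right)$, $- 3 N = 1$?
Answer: $- \frac{50}{3} \approx -16.667$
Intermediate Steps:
$N = - \frac{1}{3}$ ($N = \left(- \frac{1}{3}\right) 1 = - \frac{1}{3} \approx -0.33333$)
$D = - \frac{44}{3}$ ($D = \left(0 - 4\right) \left(- \frac{1}{3} + 4\right) = \left(-4\right) \frac{11}{3} = - \frac{44}{3} \approx -14.667$)
$Z{\left(l \right)} = - 2 l$
$\left(-3 - 2\right) \left(-26 + Z{\left(D \right)}\right) = \left(-3 - 2\right) \left(-26 - - \frac{88}{3}\right) = \left(-3 - 2\right) \left(-26 + \frac{88}{3}\right) = \left(-5\right) \frac{10}{3} = - \frac{50}{3}$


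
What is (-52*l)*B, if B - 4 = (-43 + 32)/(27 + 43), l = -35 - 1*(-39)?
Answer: -27976/35 ≈ -799.31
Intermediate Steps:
l = 4 (l = -35 + 39 = 4)
B = 269/70 (B = 4 + (-43 + 32)/(27 + 43) = 4 - 11/70 = 269/70 ≈ 3.8429)
(-52*l)*B = -52*4*(269/70) = -208*269/70 = -27976/35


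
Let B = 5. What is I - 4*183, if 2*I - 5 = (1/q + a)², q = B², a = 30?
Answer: -173937/625 ≈ -278.30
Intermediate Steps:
q = 25 (q = 5² = 25)
I = 283563/625 (I = 5/2 + (1/25 + 30)²/2 = 5/2 + (751/25)²/2 = 5/2 + (½)*(564001/625) = 5/2 + 564001/1250 = 283563/625 ≈ 453.70)
I - 4*183 = 283563/625 - 4*183 = 283563/625 - 1*732 = 283563/625 - 732 = -173937/625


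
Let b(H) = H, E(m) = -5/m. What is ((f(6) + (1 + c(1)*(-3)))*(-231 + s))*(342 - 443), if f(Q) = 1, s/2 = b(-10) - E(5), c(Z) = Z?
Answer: -25149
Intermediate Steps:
s = -18 (s = 2*(-10 - (-5)/5) = 2*(-10 - 1*(-1)) = 2*(-10 + 1) = 2*(-9) = -18)
((f(6) + (1 + c(1)*(-3)))*(-231 + s))*(342 - 443) = ((1 + (1 + 1*(-3)))*(-231 - 18))*(342 - 443) = ((1 + (1 - 3))*(-249))*(-101) = ((1 - 2)*(-249))*(-101) = -1*(-249)*(-101) = 249*(-101) = -25149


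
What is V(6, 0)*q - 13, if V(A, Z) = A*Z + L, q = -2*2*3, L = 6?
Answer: -85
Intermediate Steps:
q = -12 (q = -4*3 = -12)
V(A, Z) = 6 + A*Z (V(A, Z) = A*Z + 6 = 6 + A*Z)
V(6, 0)*q - 13 = (6 + 6*0)*(-12) - 13 = (6 + 0)*(-12) - 13 = 6*(-12) - 13 = -72 - 13 = -85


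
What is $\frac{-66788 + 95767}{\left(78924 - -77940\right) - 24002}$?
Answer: $\frac{28979}{132862} \approx 0.21811$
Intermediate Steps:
$\frac{-66788 + 95767}{\left(78924 - -77940\right) - 24002} = \frac{28979}{\left(78924 + 77940\right) - 24002} = \frac{28979}{156864 - 24002} = \frac{28979}{132862}$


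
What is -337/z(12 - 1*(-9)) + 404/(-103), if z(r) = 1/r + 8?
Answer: -797207/17407 ≈ -45.798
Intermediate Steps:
z(r) = 8 + 1/r
-337/z(12 - 1*(-9)) + 404/(-103) = -337/(8 + 1/(12 - 1*(-9))) + 404/(-103) = -337/(8 + 1/(12 + 9)) + 404*(-1/103) = -337/(8 + 1/21) - 404/103 = -337/169/21 - 404/103 = -337*21/169 - 404/103 = -7077/169 - 404/103 = -797207/17407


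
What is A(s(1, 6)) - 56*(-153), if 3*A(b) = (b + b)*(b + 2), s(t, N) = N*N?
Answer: 9480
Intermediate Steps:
s(t, N) = N**2
A(b) = 2*b*(2 + b)/3 (A(b) = ((b + b)*(b + 2))/3 = ((2*b)*(2 + b))/3 = (2*b*(2 + b))/3 = 2*b*(2 + b)/3)
A(s(1, 6)) - 56*(-153) = (2/3)*6**2*(2 + 6**2) - 56*(-153) = (2/3)*36*(2 + 36) + 8568 = (2/3)*36*38 + 8568 = 912 + 8568 = 9480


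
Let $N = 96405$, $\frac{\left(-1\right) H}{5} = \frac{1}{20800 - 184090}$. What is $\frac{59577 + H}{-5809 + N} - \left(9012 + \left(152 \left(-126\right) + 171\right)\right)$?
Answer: $\frac{2681551648769}{268971288} \approx 9969.7$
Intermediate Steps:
$H = \frac{1}{32658}$ ($H = - \frac{5}{20800 - 184090} = - \frac{5}{-163290} = \left(-5\right) \left(- \frac{1}{163290}\right) = \frac{1}{32658} \approx 3.062 \cdot 10^{-5}$)
$\frac{59577 + H}{-5809 + N} - \left(9012 + \left(152 \left(-126\right) + 171\right)\right) = \frac{59577 + \frac{1}{32658}}{-5809 + 96405} - \left(9012 + \left(152 \left(-126\right) + 171\right)\right) = \frac{1945665667}{32658 \cdot 90596} - \left(9012 + \left(-19152 + 171\right)\right) = \frac{1945665667}{32658} \cdot \frac{1}{90596} - \left(9012 - 18981\right) = \frac{176878697}{268971288} - -9969 = \frac{176878697}{268971288} + 9969 = \frac{2681551648769}{268971288}$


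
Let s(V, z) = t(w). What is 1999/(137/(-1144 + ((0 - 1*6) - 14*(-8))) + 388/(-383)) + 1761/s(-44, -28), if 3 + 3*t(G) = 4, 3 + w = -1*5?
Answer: 1610190399/455215 ≈ 3537.2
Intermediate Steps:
w = -8 (w = -3 - 1*5 = -3 - 5 = -8)
t(G) = ⅓ (t(G) = -1 + (⅓)*4 = -1 + 4/3 = ⅓)
s(V, z) = ⅓
1999/(137/(-1144 + ((0 - 1*6) - 14*(-8))) + 388/(-383)) + 1761/s(-44, -28) = 1999/(137/(-1144 + ((0 - 1*6) - 14*(-8))) + 388/(-383)) + 1761/(⅓) = 1999/(137/(-1144 + ((0 - 6) + 112)) + 388*(-1/383)) + 1761*3 = 1999/(137/(-1144 + (-6 + 112)) - 388/383) + 5283 = 1999/(137/(-1144 + 106) - 388/383) + 5283 = 1999/(137/(-1038) - 388/383) + 5283 = 1999/(137*(-1/1038) - 388/383) + 5283 = 1999/(-137/1038 - 388/383) + 5283 = 1999/(-455215/397554) + 5283 = 1999*(-397554/455215) + 5283 = -794710446/455215 + 5283 = 1610190399/455215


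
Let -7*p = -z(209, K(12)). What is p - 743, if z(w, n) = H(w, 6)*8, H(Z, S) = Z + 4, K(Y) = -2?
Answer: -3497/7 ≈ -499.57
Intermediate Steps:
H(Z, S) = 4 + Z
z(w, n) = 32 + 8*w (z(w, n) = (4 + w)*8 = 32 + 8*w)
p = 1704/7 (p = -(-1)*(32 + 8*209)/7 = -(-1)*(32 + 1672)/7 = -(-1)*1704/7 = -⅐*(-1704) = 1704/7 ≈ 243.43)
p - 743 = 1704/7 - 743 = -3497/7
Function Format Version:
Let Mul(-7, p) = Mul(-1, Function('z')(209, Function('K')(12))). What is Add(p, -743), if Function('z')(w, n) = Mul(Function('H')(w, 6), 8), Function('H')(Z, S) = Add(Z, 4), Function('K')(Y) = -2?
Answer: Rational(-3497, 7) ≈ -499.57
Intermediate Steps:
Function('H')(Z, S) = Add(4, Z)
Function('z')(w, n) = Add(32, Mul(8, w)) (Function('z')(w, n) = Mul(Add(4, w), 8) = Add(32, Mul(8, w)))
p = Rational(1704, 7) (p = Mul(Rational(-1, 7), Mul(-1, Add(32, Mul(8, 209)))) = Mul(Rational(-1, 7), Mul(-1, Add(32, 1672))) = Mul(Rational(-1, 7), Mul(-1, 1704)) = Mul(Rational(-1, 7), -1704) = Rational(1704, 7) ≈ 243.43)
Add(p, -743) = Add(Rational(1704, 7), -743) = Rational(-3497, 7)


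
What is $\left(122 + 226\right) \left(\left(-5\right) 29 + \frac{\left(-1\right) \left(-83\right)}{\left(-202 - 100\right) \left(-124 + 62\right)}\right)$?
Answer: $- \frac{236196039}{4681} \approx -50458.0$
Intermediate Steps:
$\left(122 + 226\right) \left(\left(-5\right) 29 + \frac{\left(-1\right) \left(-83\right)}{\left(-202 - 100\right) \left(-124 + 62\right)}\right) = 348 \left(-145 + \frac{83}{\left(-302\right) \left(-62\right)}\right) = 348 \left(-145 + \frac{83}{18724}\right) = 348 \left(- \frac{2714897}{18724}\right) = - \frac{236196039}{4681}$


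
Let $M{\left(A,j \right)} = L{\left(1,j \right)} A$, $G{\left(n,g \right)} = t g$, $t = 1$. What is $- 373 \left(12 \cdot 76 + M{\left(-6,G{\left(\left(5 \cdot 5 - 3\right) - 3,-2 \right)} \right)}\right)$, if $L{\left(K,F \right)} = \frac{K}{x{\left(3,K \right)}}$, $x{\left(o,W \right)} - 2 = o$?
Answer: $- \frac{1698642}{5} \approx -3.3973 \cdot 10^{5}$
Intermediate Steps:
$x{\left(o,W \right)} = 2 + o$
$G{\left(n,g \right)} = g$ ($G{\left(n,g \right)} = 1 g = g$)
$L{\left(K,F \right)} = \frac{K}{5}$ ($L{\left(K,F \right)} = \frac{K}{2 + 3} = \frac{K}{5}$)
$M{\left(A,j \right)} = \frac{A}{5}$ ($M{\left(A,j \right)} = \frac{1}{5} \cdot 1 A = \frac{A}{5}$)
$- 373 \left(12 \cdot 76 + M{\left(-6,G{\left(\left(5 \cdot 5 - 3\right) - 3,-2 \right)} \right)}\right) = - 373 \left(12 \cdot 76 + \frac{1}{5} \left(-6\right)\right) = - 373 \left(912 - \frac{6}{5}\right) = \left(-373\right) \frac{4554}{5} = - \frac{1698642}{5}$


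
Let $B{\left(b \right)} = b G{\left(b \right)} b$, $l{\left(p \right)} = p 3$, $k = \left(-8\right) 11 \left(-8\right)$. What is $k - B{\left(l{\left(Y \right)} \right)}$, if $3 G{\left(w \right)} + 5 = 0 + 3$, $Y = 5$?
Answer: $854$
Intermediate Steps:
$k = 704$ ($k = \left(-88\right) \left(-8\right) = 704$)
$G{\left(w \right)} = - \frac{2}{3}$ ($G{\left(w \right)} = - \frac{5}{3} + \frac{0 + 3}{3} = - \frac{5}{3} + \frac{1}{3} \cdot 3 = - \frac{5}{3} + 1 = - \frac{2}{3}$)
$l{\left(p \right)} = 3 p$
$B{\left(b \right)} = - \frac{2 b^{2}}{3}$ ($B{\left(b \right)} = b \left(- \frac{2}{3}\right) b = - \frac{2 b}{3} b = - \frac{2 b^{2}}{3}$)
$k - B{\left(l{\left(Y \right)} \right)} = 704 - - \frac{2 \left(3 \cdot 5\right)^{2}}{3} = 704 - - \frac{2 \cdot 15^{2}}{3} = 704 - \left(- \frac{2}{3}\right) 225 = 704 - -150 = 704 + 150 = 854$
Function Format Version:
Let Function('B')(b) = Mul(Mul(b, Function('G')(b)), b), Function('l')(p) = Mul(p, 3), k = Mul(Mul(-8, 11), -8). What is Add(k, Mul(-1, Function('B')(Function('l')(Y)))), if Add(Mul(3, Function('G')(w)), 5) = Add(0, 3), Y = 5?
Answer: 854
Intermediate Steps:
k = 704 (k = Mul(-88, -8) = 704)
Function('G')(w) = Rational(-2, 3) (Function('G')(w) = Add(Rational(-5, 3), Mul(Rational(1, 3), Add(0, 3))) = Add(Rational(-5, 3), Mul(Rational(1, 3), 3)) = Add(Rational(-5, 3), 1) = Rational(-2, 3))
Function('l')(p) = Mul(3, p)
Function('B')(b) = Mul(Rational(-2, 3), Pow(b, 2)) (Function('B')(b) = Mul(Mul(b, Rational(-2, 3)), b) = Mul(Mul(Rational(-2, 3), b), b) = Mul(Rational(-2, 3), Pow(b, 2)))
Add(k, Mul(-1, Function('B')(Function('l')(Y)))) = Add(704, Mul(-1, Mul(Rational(-2, 3), Pow(Mul(3, 5), 2)))) = Add(704, Mul(-1, Mul(Rational(-2, 3), Pow(15, 2)))) = Add(704, Mul(-1, Mul(Rational(-2, 3), 225))) = Add(704, Mul(-1, -150)) = Add(704, 150) = 854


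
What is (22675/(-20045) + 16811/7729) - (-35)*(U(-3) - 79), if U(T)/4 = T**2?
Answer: -46600925021/30985561 ≈ -1504.0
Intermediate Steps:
U(T) = 4*T**2
(22675/(-20045) + 16811/7729) - (-35)*(U(-3) - 79) = (22675/(-20045) + 16811/7729) - (-35)*(4*(-3)**2 - 79) = (22675*(-1/20045) + 16811*(1/7729)) - (-35)*(4*9 - 79) = (-4535/4009 + 16811/7729) - (-35)*(36 - 79) = 32344284/30985561 - (-35)*(-43) = 32344284/30985561 - 1*1505 = 32344284/30985561 - 1505 = -46600925021/30985561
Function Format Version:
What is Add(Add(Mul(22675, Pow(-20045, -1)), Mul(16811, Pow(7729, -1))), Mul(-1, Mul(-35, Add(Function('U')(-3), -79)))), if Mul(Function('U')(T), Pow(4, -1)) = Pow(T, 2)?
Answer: Rational(-46600925021, 30985561) ≈ -1504.0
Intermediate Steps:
Function('U')(T) = Mul(4, Pow(T, 2))
Add(Add(Mul(22675, Pow(-20045, -1)), Mul(16811, Pow(7729, -1))), Mul(-1, Mul(-35, Add(Function('U')(-3), -79)))) = Add(Add(Mul(22675, Pow(-20045, -1)), Mul(16811, Pow(7729, -1))), Mul(-1, Mul(-35, Add(Mul(4, Pow(-3, 2)), -79)))) = Add(Add(Mul(22675, Rational(-1, 20045)), Mul(16811, Rational(1, 7729))), Mul(-1, Mul(-35, Add(Mul(4, 9), -79)))) = Add(Add(Rational(-4535, 4009), Rational(16811, 7729)), Mul(-1, Mul(-35, Add(36, -79)))) = Add(Rational(32344284, 30985561), Mul(-1, Mul(-35, -43))) = Add(Rational(32344284, 30985561), Mul(-1, 1505)) = Add(Rational(32344284, 30985561), -1505) = Rational(-46600925021, 30985561)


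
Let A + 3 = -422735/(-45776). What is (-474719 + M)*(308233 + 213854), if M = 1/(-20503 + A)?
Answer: -77514224082570656275/312753307 ≈ -2.4784e+11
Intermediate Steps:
A = 285407/45776 (A = -3 - 422735/(-45776) = -3 - 422735*(-1/45776) = -3 + 422735/45776 = 285407/45776 ≈ 6.2349)
M = -45776/938259921 (M = 1/(-20503 + 285407/45776) = 1/(-938259921/45776) = -45776/938259921 ≈ -4.8788e-5)
(-474719 + M)*(308233 + 213854) = (-474719 - 45776/938259921)*(308233 + 213854) = -445409811482975/938259921*522087 = -77514224082570656275/312753307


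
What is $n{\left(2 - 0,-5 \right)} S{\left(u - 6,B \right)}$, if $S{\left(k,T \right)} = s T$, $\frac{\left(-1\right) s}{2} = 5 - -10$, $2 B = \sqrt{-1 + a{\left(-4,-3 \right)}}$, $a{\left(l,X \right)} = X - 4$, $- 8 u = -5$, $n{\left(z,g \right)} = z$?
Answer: $- 60 i \sqrt{2} \approx - 84.853 i$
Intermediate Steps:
$u = \frac{5}{8}$ ($u = \left(- \frac{1}{8}\right) \left(-5\right) = \frac{5}{8} \approx 0.625$)
$a{\left(l,X \right)} = -4 + X$ ($a{\left(l,X \right)} = X - 4 = -4 + X$)
$B = i \sqrt{2}$ ($B = \frac{\sqrt{-1 - 7}}{2} = \frac{\sqrt{-8}}{2} = \frac{2 i \sqrt{2}}{2} = i \sqrt{2} \approx 1.4142 i$)
$s = -30$ ($s = - 2 \left(5 - -10\right) = - 2 \left(5 + 10\right) = \left(-2\right) 15 = -30$)
$S{\left(k,T \right)} = - 30 T$
$n{\left(2 - 0,-5 \right)} S{\left(u - 6,B \right)} = \left(2 - 0\right) \left(- 30 i \sqrt{2}\right) = \left(2 + 0\right) \left(- 30 i \sqrt{2}\right) = 2 \left(- 30 i \sqrt{2}\right) = - 60 i \sqrt{2}$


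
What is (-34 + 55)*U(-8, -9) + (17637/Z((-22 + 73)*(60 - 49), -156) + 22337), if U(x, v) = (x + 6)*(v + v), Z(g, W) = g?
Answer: 4324270/187 ≈ 23124.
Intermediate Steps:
U(x, v) = 2*v*(6 + x) (U(x, v) = (6 + x)*(2*v) = 2*v*(6 + x))
(-34 + 55)*U(-8, -9) + (17637/Z((-22 + 73)*(60 - 49), -156) + 22337) = (-34 + 55)*(2*(-9)*(6 - 8)) + (17637/(((-22 + 73)*(60 - 49))) + 22337) = 21*(2*(-9)*(-2)) + (17637/((51*11)) + 22337) = 21*36 + (17637/561 + 22337) = 756 + (17637*(1/561) + 22337) = 756 + (5879/187 + 22337) = 756 + 4182898/187 = 4324270/187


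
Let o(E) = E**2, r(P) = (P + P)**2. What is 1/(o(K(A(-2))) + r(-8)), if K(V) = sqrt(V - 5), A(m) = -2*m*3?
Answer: 1/263 ≈ 0.0038023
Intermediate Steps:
r(P) = 4*P**2 (r(P) = (2*P)**2 = 4*P**2)
A(m) = -6*m
K(V) = sqrt(-5 + V)
1/(o(K(A(-2))) + r(-8)) = 1/((sqrt(-5 - 6*(-2)))**2 + 4*(-8)**2) = 1/((sqrt(-5 + 12))**2 + 4*64) = 1/((sqrt(7))**2 + 256) = 1/(7 + 256) = 1/263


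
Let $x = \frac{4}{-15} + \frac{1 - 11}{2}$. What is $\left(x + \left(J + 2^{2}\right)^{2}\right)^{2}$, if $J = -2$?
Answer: $\frac{361}{225} \approx 1.6044$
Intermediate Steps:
$x = - \frac{79}{15}$ ($x = 4 \left(- \frac{1}{15}\right) - 5 = - \frac{4}{15} - 5 = - \frac{79}{15} \approx -5.2667$)
$\left(x + \left(J + 2^{2}\right)^{2}\right)^{2} = \left(- \frac{79}{15} + \left(-2 + 2^{2}\right)^{2}\right)^{2} = \left(- \frac{79}{15} + \left(-2 + 4\right)^{2}\right)^{2} = \left(- \frac{79}{15} + 2^{2}\right)^{2} = \left(- \frac{79}{15} + 4\right)^{2} = \left(- \frac{19}{15}\right)^{2} = \frac{361}{225}$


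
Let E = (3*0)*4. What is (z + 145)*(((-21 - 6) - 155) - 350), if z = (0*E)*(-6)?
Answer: -77140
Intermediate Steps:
E = 0 (E = 0*4 = 0)
z = 0 (z = (0*0)*(-6) = 0*(-6) = 0)
(z + 145)*(((-21 - 6) - 155) - 350) = (0 + 145)*(((-21 - 6) - 155) - 350) = 145*((-27 - 155) - 350) = 145*(-182 - 350) = 145*(-532) = -77140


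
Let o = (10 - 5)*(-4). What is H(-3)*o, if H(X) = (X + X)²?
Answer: -720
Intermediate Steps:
o = -20 (o = 5*(-4) = -20)
H(X) = 4*X² (H(X) = (2*X)² = 4*X²)
H(-3)*o = (4*(-3)²)*(-20) = (4*9)*(-20) = 36*(-20) = -720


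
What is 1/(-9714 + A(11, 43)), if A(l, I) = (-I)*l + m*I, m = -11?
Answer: -1/10660 ≈ -9.3809e-5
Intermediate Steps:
A(l, I) = -11*I - I*l (A(l, I) = (-I)*l - 11*I = -I*l - 11*I = -11*I - I*l)
1/(-9714 + A(11, 43)) = 1/(-9714 - 1*43*(11 + 11)) = 1/(-9714 - 1*43*22) = 1/(-9714 - 946) = 1/(-10660) = -1/10660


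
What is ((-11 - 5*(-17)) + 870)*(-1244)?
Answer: -1174336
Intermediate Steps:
((-11 - 5*(-17)) + 870)*(-1244) = ((-11 + 85) + 870)*(-1244) = (74 + 870)*(-1244) = 944*(-1244) = -1174336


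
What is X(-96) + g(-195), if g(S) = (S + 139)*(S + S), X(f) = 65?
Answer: 21905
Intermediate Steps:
g(S) = 2*S*(139 + S) (g(S) = (139 + S)*(2*S) = 2*S*(139 + S))
X(-96) + g(-195) = 65 + 2*(-195)*(139 - 195) = 65 + 2*(-195)*(-56) = 65 + 21840 = 21905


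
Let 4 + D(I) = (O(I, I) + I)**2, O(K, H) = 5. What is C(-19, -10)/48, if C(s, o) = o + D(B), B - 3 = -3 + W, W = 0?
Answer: 11/48 ≈ 0.22917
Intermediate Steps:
B = 0 (B = 3 + (-3 + 0) = 3 - 3 = 0)
D(I) = -4 + (5 + I)**2
C(s, o) = 21 + o (C(s, o) = o + (-4 + (5 + 0)**2) = o + (-4 + 5**2) = o + (-4 + 25) = o + 21 = 21 + o)
C(-19, -10)/48 = (21 - 10)/48 = 11*(1/48) = 11/48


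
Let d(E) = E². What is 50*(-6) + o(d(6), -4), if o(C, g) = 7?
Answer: -293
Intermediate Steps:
50*(-6) + o(d(6), -4) = 50*(-6) + 7 = -300 + 7 = -293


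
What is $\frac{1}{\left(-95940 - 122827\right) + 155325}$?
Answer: $- \frac{1}{63442} \approx -1.5762 \cdot 10^{-5}$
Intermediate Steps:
$\frac{1}{\left(-95940 - 122827\right) + 155325} = \frac{1}{-218767 + 155325} = \frac{1}{-63442} = - \frac{1}{63442}$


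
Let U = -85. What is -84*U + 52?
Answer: 7192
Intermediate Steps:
-84*U + 52 = -84*(-85) + 52 = 7140 + 52 = 7192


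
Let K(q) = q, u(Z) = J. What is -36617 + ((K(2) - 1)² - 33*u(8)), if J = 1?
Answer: -36649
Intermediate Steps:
u(Z) = 1
-36617 + ((K(2) - 1)² - 33*u(8)) = -36617 + ((2 - 1)² - 33*1) = -36617 + (1² - 33) = -36617 + (1 - 33) = -36617 - 32 = -36649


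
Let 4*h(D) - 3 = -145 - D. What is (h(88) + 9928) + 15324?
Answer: 50389/2 ≈ 25195.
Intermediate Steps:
h(D) = -71/2 - D/4 (h(D) = ¾ + (-145 - D)/4 = ¾ + (-145/4 - D/4) = -71/2 - D/4)
(h(88) + 9928) + 15324 = ((-71/2 - ¼*88) + 9928) + 15324 = ((-71/2 - 22) + 9928) + 15324 = (-115/2 + 9928) + 15324 = 19741/2 + 15324 = 50389/2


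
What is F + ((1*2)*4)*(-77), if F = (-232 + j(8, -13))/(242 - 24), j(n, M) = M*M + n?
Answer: -134343/218 ≈ -616.25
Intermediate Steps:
j(n, M) = n + M**2 (j(n, M) = M**2 + n = n + M**2)
F = -55/218 (F = (-232 + (8 + (-13)**2))/(242 - 24) = (-232 + (8 + 169))/218 = (-232 + 177)*(1/218) = -55*1/218 = -55/218 ≈ -0.25229)
F + ((1*2)*4)*(-77) = -55/218 + ((1*2)*4)*(-77) = -55/218 + (2*4)*(-77) = -55/218 + 8*(-77) = -55/218 - 616 = -134343/218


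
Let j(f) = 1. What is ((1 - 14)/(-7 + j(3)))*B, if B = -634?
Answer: -4121/3 ≈ -1373.7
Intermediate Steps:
((1 - 14)/(-7 + j(3)))*B = ((1 - 14)/(-7 + 1))*(-634) = -13/(-6)*(-634) = -13*(-⅙)*(-634) = (13/6)*(-634) = -4121/3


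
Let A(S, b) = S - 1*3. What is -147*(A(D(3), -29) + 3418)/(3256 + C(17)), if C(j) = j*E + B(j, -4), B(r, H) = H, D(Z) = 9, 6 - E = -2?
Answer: -17976/121 ≈ -148.56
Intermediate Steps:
E = 8 (E = 6 - 1*(-2) = 6 + 2 = 8)
A(S, b) = -3 + S (A(S, b) = S - 3 = -3 + S)
C(j) = -4 + 8*j (C(j) = j*8 - 4 = 8*j - 4 = -4 + 8*j)
-147*(A(D(3), -29) + 3418)/(3256 + C(17)) = -147*((-3 + 9) + 3418)/(3256 + (-4 + 8*17)) = -147*(6 + 3418)/(3256 + (-4 + 136)) = -147*3424/(3256 + 132) = -147/(3388*(1/3424)) = -147/847/856 = -147*856/847 = -17976/121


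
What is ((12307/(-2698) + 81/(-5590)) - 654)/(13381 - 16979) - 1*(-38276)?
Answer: 519258415348077/13566097090 ≈ 38276.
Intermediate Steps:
((12307/(-2698) + 81/(-5590)) - 654)/(13381 - 16979) - 1*(-38276) = ((12307*(-1/2698) + 81*(-1/5590)) - 654)/(-3598) + 38276 = ((-12307/2698 - 81/5590) - 654)*(-1/3598) + 38276 = (-17253667/3770455 - 654)*(-1/3598) + 38276 = -2483131237/3770455*(-1/3598) + 38276 = 2483131237/13566097090 + 38276 = 519258415348077/13566097090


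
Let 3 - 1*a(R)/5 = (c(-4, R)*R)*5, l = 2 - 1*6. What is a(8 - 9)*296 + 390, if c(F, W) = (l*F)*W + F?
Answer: -143170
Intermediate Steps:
l = -4 (l = 2 - 6 = -4)
c(F, W) = F - 4*F*W (c(F, W) = (-4*F)*W + F = -4*F*W + F = F - 4*F*W)
a(R) = 15 - 25*R*(-4 + 16*R) (a(R) = 15 - 5*(-4*(1 - 4*R))*R*5 = 15 - 5*(-4 + 16*R)*R*5 = 15 - 5*R*(-4 + 16*R)*5 = 15 - 25*R*(-4 + 16*R))
a(8 - 9)*296 + 390 = (15 - 400*(8 - 9)² + 100*(8 - 9))*296 + 390 = (15 - 400*(-1)² + 100*(-1))*296 + 390 = (15 - 400*1 - 100)*296 + 390 = (15 - 400 - 100)*296 + 390 = -485*296 + 390 = -143560 + 390 = -143170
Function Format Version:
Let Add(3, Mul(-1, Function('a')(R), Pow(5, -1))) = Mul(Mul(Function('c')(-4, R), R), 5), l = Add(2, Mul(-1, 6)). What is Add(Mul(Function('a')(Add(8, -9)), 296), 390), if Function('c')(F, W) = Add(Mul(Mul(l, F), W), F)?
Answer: -143170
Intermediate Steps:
l = -4 (l = Add(2, -6) = -4)
Function('c')(F, W) = Add(F, Mul(-4, F, W)) (Function('c')(F, W) = Add(Mul(Mul(-4, F), W), F) = Add(Mul(-4, F, W), F) = Add(F, Mul(-4, F, W)))
Function('a')(R) = Add(15, Mul(-25, R, Add(-4, Mul(16, R)))) (Function('a')(R) = Add(15, Mul(-5, Mul(Mul(Mul(-4, Add(1, Mul(-4, R))), R), 5))) = Add(15, Mul(-5, Mul(Mul(Add(-4, Mul(16, R)), R), 5))) = Add(15, Mul(-5, Mul(Mul(R, Add(-4, Mul(16, R))), 5))) = Add(15, Mul(-5, Mul(5, R, Add(-4, Mul(16, R))))) = Add(15, Mul(-25, R, Add(-4, Mul(16, R)))))
Add(Mul(Function('a')(Add(8, -9)), 296), 390) = Add(Mul(Add(15, Mul(-400, Pow(Add(8, -9), 2)), Mul(100, Add(8, -9))), 296), 390) = Add(Mul(Add(15, Mul(-400, Pow(-1, 2)), Mul(100, -1)), 296), 390) = Add(Mul(Add(15, Mul(-400, 1), -100), 296), 390) = Add(Mul(Add(15, -400, -100), 296), 390) = Add(Mul(-485, 296), 390) = Add(-143560, 390) = -143170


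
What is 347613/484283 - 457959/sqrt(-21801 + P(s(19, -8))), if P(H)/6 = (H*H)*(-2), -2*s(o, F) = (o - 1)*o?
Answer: 347613/484283 + 152653*I*sqrt(372693)/124231 ≈ 0.71779 + 750.16*I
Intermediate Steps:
s(o, F) = -o*(-1 + o)/2 (s(o, F) = -(o - 1)*o/2 = -(-1 + o)*o/2 = -o*(-1 + o)/2)
P(H) = -12*H**2 (P(H) = 6*((H*H)*(-2)) = 6*(H**2*(-2)) = 6*(-2*H**2) = -12*H**2)
347613/484283 - 457959/sqrt(-21801 + P(s(19, -8))) = 347613/484283 - 457959/sqrt(-21801 - 12*361*(1 - 1*19)**2/4) = 347613*(1/484283) - 457959/sqrt(-21801 - 12*361*(1 - 19)**2/4) = 347613/484283 - 457959/sqrt(-21801 - 12*((1/2)*19*(-18))**2) = 347613/484283 - 457959/sqrt(-21801 - 12*(-171)**2) = 347613/484283 - 457959/sqrt(-21801 - 12*29241) = 347613/484283 - 457959/sqrt(-21801 - 350892) = 347613/484283 - 457959*(-I*sqrt(372693)/372693) = 347613/484283 - (-152653)*I*sqrt(372693)/124231 = 347613/484283 + 152653*I*sqrt(372693)/124231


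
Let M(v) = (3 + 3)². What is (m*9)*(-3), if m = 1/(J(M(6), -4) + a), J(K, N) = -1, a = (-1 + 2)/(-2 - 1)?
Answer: 81/4 ≈ 20.250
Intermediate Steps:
a = -⅓ (a = 1/(-3) = 1*(-⅓) = -⅓ ≈ -0.33333)
M(v) = 36 (M(v) = 6² = 36)
m = -¾ (m = 1/(-1 - ⅓) = 1/(-4/3) = -¾ ≈ -0.75000)
(m*9)*(-3) = -¾*9*(-3) = -27/4*(-3) = 81/4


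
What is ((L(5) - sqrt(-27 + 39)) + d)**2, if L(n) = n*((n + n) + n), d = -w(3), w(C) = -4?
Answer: 6253 - 316*sqrt(3) ≈ 5705.7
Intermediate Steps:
d = 4 (d = -1*(-4) = 4)
L(n) = 3*n**2 (L(n) = n*(2*n + n) = n*(3*n) = 3*n**2)
((L(5) - sqrt(-27 + 39)) + d)**2 = ((3*5**2 - sqrt(-27 + 39)) + 4)**2 = ((3*25 - sqrt(12)) + 4)**2 = ((75 - 2*sqrt(3)) + 4)**2 = (79 - 2*sqrt(3))**2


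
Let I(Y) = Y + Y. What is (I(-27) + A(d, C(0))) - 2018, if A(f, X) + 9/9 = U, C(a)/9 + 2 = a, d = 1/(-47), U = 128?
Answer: -1945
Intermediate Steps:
d = -1/47 ≈ -0.021277
C(a) = -18 + 9*a
A(f, X) = 127 (A(f, X) = -1 + 128 = 127)
I(Y) = 2*Y
(I(-27) + A(d, C(0))) - 2018 = (2*(-27) + 127) - 2018 = (-54 + 127) - 2018 = 73 - 2018 = -1945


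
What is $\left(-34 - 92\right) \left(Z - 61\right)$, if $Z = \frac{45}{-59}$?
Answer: $\frac{459144}{59} \approx 7782.1$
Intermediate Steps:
$Z = - \frac{45}{59}$ ($Z = 45 \left(- \frac{1}{59}\right) = - \frac{45}{59} \approx -0.76271$)
$\left(-34 - 92\right) \left(Z - 61\right) = \left(-34 - 92\right) \left(- \frac{45}{59} - 61\right) = - 126 \left(- \frac{45}{59} - 61\right) = \left(-126\right) \left(- \frac{3644}{59}\right) = \frac{459144}{59}$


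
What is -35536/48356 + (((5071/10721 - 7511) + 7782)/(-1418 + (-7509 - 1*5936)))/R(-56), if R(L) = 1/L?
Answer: 554704361476/1926336489847 ≈ 0.28796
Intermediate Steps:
-35536/48356 + (((5071/10721 - 7511) + 7782)/(-1418 + (-7509 - 1*5936)))/R(-56) = -35536/48356 + (((5071/10721 - 7511) + 7782)/(-1418 + (-7509 - 1*5936)))/(1/(-56)) = -35536*1/48356 + (((5071*(1/10721) - 7511) + 7782)/(-1418 + (-7509 - 5936)))/(-1/56) = -8884/12089 + (((5071/10721 - 7511) + 7782)/(-1418 - 13445))*(-56) = -8884/12089 + ((-80520360/10721 + 7782)/(-14863))*(-56) = -8884/12089 + ((2910462/10721)*(-1/14863))*(-56) = -8884/12089 - 2910462/159346223*(-56) = -8884/12089 + 162985872/159346223 = 554704361476/1926336489847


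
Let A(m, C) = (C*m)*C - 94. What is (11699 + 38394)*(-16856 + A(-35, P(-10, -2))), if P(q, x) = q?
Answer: -1024401850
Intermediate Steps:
A(m, C) = -94 + m*C² (A(m, C) = m*C² - 94 = -94 + m*C²)
(11699 + 38394)*(-16856 + A(-35, P(-10, -2))) = (11699 + 38394)*(-16856 + (-94 - 35*(-10)²)) = 50093*(-16856 + (-94 - 35*100)) = 50093*(-16856 + (-94 - 3500)) = 50093*(-16856 - 3594) = 50093*(-20450) = -1024401850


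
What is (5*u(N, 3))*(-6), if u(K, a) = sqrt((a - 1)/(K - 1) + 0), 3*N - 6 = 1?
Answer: -15*sqrt(6) ≈ -36.742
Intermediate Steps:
N = 7/3 (N = 2 + (1/3)*1 = 2 + 1/3 = 7/3 ≈ 2.3333)
u(K, a) = sqrt((-1 + a)/(-1 + K)) (u(K, a) = sqrt((-1 + a)/(-1 + K) + 0) = sqrt((-1 + a)/(-1 + K)))
(5*u(N, 3))*(-6) = (5*sqrt((-1 + 3)/(-1 + 7/3)))*(-6) = (5*sqrt(2/(4/3)))*(-6) = (5*sqrt((3/4)*2))*(-6) = (5*sqrt(3/2))*(-6) = (5*(sqrt(6)/2))*(-6) = (5*sqrt(6)/2)*(-6) = -15*sqrt(6)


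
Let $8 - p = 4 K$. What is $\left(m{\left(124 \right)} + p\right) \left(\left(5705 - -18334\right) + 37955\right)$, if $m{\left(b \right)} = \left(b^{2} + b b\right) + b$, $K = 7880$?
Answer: $-39428184$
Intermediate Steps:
$m{\left(b \right)} = b + 2 b^{2}$ ($m{\left(b \right)} = \left(b^{2} + b^{2}\right) + b = 2 b^{2} + b = b + 2 b^{2}$)
$p = -31512$ ($p = 8 - 4 \cdot 7880 = 8 - 31520 = -31512$)
$\left(m{\left(124 \right)} + p\right) \left(\left(5705 - -18334\right) + 37955\right) = \left(124 \left(1 + 2 \cdot 124\right) - 31512\right) \left(\left(5705 - -18334\right) + 37955\right) = \left(124 \left(1 + 248\right) - 31512\right) \left(\left(5705 + 18334\right) + 37955\right) = \left(124 \cdot 249 - 31512\right) \left(24039 + 37955\right) = \left(30876 - 31512\right) 61994 = \left(-636\right) 61994 = -39428184$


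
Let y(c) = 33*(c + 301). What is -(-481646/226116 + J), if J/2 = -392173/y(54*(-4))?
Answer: 159272903/565290 ≈ 281.75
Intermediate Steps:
y(c) = 9933 + 33*c (y(c) = 33*(301 + c) = 9933 + 33*c)
J = -46138/165 (J = 2*(-392173/(9933 + 33*(54*(-4)))) = 2*(-392173/(9933 + 33*(-216))) = 2*(-392173/(9933 - 7128)) = 2*(-392173/2805) = 2*(-392173*1/2805) = 2*(-23069/165) = -46138/165 ≈ -279.62)
-(-481646/226116 + J) = -(-481646/226116 - 46138/165) = -(-481646*1/226116 - 46138/165) = -(-21893/10278 - 46138/165) = -1*(-159272903/565290) = 159272903/565290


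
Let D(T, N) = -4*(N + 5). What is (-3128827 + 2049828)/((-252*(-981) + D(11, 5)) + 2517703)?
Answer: -1078999/2764875 ≈ -0.39025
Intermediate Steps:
D(T, N) = -20 - 4*N (D(T, N) = -4*(5 + N) = -20 - 4*N)
(-3128827 + 2049828)/((-252*(-981) + D(11, 5)) + 2517703) = (-3128827 + 2049828)/((-252*(-981) + (-20 - 4*5)) + 2517703) = -1078999/((247212 + (-20 - 20)) + 2517703) = -1078999/((247212 - 40) + 2517703) = -1078999/(247172 + 2517703) = -1078999/2764875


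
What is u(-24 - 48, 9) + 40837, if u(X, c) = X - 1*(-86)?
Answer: 40851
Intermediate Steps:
u(X, c) = 86 + X (u(X, c) = X + 86 = 86 + X)
u(-24 - 48, 9) + 40837 = (86 + (-24 - 48)) + 40837 = (86 - 72) + 40837 = 14 + 40837 = 40851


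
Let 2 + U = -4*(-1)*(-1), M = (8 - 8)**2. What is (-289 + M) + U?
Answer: -295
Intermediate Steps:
M = 0 (M = 0**2 = 0)
U = -6 (U = -2 - 4*(-1)*(-1) = -2 + 4*(-1) = -2 - 4 = -6)
(-289 + M) + U = (-289 + 0) - 6 = -289 - 6 = -295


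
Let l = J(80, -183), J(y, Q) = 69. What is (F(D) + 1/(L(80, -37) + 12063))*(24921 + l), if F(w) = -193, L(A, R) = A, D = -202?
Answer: -58566514020/12143 ≈ -4.8231e+6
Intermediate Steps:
l = 69
(F(D) + 1/(L(80, -37) + 12063))*(24921 + l) = (-193 + 1/(80 + 12063))*(24921 + 69) = (-193 + 1/12143)*24990 = -2343598/12143*24990 = -58566514020/12143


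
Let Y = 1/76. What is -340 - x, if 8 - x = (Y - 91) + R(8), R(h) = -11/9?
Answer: -301103/684 ≈ -440.21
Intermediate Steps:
R(h) = -11/9 (R(h) = -11*⅑ = -11/9)
Y = 1/76 ≈ 0.013158
x = 68543/684 (x = 8 - ((1/76 - 91) - 11/9) = 8 - (-6915/76 - 11/9) = 8 - 1*(-63071/684) = 8 + 63071/684 = 68543/684 ≈ 100.21)
-340 - x = -340 - 1*68543/684 = -340 - 68543/684 = -301103/684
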